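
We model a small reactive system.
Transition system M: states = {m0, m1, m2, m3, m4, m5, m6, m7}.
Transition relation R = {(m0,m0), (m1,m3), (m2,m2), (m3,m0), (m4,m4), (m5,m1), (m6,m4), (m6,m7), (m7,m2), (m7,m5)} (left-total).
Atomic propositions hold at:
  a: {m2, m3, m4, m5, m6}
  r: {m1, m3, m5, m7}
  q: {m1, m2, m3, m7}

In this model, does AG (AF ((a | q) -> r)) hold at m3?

Sat(a | q) = {m1, m2, m3, m4, m5, m6, m7}
Sat((a | q) -> r) = {m0, m1, m3, m5, m7}
AF ((a | q) -> r): least fixpoint, start Z0 = {m0, m1, m3, m5, m7}, add states with every successor in Z. Already a fixed point.
Sat(AF ((a | q) -> r)) = {m0, m1, m3, m5, m7}
AG (AF ((a | q) -> r)): greatest fixpoint, start Z0 = {m0, m1, m3, m5, m7}, keep only states in Sat with every successor in Z. Z1 = {m0, m1, m3, m5}; fixed.
Sat(AG (AF ((a | q) -> r))) = {m0, m1, m3, m5}
m3 ∈ Sat(AG (AF ((a | q) -> r))) = {m0, m1, m3, m5}, so the formula holds at m3.

Yes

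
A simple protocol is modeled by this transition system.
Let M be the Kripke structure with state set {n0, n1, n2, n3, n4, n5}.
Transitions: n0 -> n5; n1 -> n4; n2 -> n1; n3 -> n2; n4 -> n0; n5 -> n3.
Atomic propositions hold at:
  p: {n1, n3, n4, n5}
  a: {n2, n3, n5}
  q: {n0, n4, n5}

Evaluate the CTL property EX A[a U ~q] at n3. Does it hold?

Yes

Sat(~q) = {n1, n2, n3}
A[a U ~q]: least fixpoint, start Z0 = Sat(~q) = {n1, n2, n3}, add states in Sat(a) with every successor in Z. Z1 = {n1, n2, n3, n5}; fixed.
Sat(A[a U ~q]) = {n1, n2, n3, n5}
Sat(EX A[a U ~q]) = {s : some successor in {n1, n2, n3, n5}} = {n0, n2, n3, n5}
n3 ∈ Sat(EX A[a U ~q]) = {n0, n2, n3, n5}, so the formula holds at n3.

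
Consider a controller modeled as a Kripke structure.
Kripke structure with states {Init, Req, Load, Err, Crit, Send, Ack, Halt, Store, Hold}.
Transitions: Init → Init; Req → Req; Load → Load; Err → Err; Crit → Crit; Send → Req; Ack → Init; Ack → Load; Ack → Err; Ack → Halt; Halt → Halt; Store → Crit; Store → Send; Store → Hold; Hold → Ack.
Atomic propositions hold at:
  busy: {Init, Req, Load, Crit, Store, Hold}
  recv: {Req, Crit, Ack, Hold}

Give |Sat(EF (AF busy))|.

8

AF busy: least fixpoint, start Z0 = {Init, Req, Load, Crit, Store, Hold}, add states with every successor in Z. Z1 = {Init, Req, Load, Crit, Send, Store, Hold}; fixed.
Sat(AF busy) = {Init, Req, Load, Crit, Send, Store, Hold}
EF (AF busy): least fixpoint, start Z0 = {Init, Req, Load, Crit, Send, Store, Hold}, add states with some successor in Z. Z1 = {Init, Req, Load, Crit, Send, Ack, Store, Hold}; fixed.
Sat(EF (AF busy)) = {Init, Req, Load, Crit, Send, Ack, Store, Hold}
|Sat(EF (AF busy))| = |{Init, Req, Load, Crit, Send, Ack, Store, Hold}| = 8.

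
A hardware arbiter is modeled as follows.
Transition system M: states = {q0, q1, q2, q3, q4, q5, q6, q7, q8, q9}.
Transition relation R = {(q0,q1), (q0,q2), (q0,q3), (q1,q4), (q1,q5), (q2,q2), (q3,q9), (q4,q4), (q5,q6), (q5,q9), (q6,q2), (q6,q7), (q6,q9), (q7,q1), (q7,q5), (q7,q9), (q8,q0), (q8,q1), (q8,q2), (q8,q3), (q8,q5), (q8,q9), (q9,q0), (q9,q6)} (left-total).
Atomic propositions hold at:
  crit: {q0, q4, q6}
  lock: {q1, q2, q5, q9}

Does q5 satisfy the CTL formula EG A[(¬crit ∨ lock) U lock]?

No

Sat(¬crit) = {q1, q2, q3, q5, q7, q8, q9}
Sat(¬crit ∨ lock) = {q1, q2, q3, q5, q7, q8, q9}
A[(¬crit ∨ lock) U lock]: least fixpoint, start Z0 = Sat(lock) = {q1, q2, q5, q9}, add states in Sat(¬crit ∨ lock) with every successor in Z. Z1 = {q1, q2, q3, q5, q7, q9}; fixed.
Sat(A[(¬crit ∨ lock) U lock]) = {q1, q2, q3, q5, q7, q9}
EG A[(¬crit ∨ lock) U lock]: greatest fixpoint, start Z0 = {q1, q2, q3, q5, q7, q9}, keep only states in Sat with some successor in Z. Z1 = {q1, q2, q3, q5, q7}; Z2 = {q1, q2, q7}; Z3 = {q2, q7}; Z4 = {q2}; fixed.
Sat(EG A[(¬crit ∨ lock) U lock]) = {q2}
q5 ∉ Sat(EG A[(¬crit ∨ lock) U lock]) = {q2}, so the formula does not hold at q5.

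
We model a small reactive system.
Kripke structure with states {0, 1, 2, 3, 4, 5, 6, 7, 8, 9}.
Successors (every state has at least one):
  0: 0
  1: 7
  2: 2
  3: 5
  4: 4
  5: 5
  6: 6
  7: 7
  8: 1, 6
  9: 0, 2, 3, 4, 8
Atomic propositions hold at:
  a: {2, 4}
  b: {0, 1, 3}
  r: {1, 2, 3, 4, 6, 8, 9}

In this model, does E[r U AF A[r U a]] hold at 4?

Yes

A[r U a]: least fixpoint, start Z0 = Sat(a) = {2, 4}, add states in Sat(r) with every successor in Z. Already a fixed point.
Sat(A[r U a]) = {2, 4}
AF A[r U a]: least fixpoint, start Z0 = {2, 4}, add states with every successor in Z. Already a fixed point.
Sat(AF A[r U a]) = {2, 4}
E[r U AF A[r U a]]: least fixpoint, start Z0 = Sat(AF A[r U a]) = {2, 4}, add states in Sat(r) with some successor in Z. Z1 = {2, 4, 9}; fixed.
Sat(E[r U AF A[r U a]]) = {2, 4, 9}
4 ∈ Sat(E[r U AF A[r U a]]) = {2, 4, 9}, so the formula holds at 4.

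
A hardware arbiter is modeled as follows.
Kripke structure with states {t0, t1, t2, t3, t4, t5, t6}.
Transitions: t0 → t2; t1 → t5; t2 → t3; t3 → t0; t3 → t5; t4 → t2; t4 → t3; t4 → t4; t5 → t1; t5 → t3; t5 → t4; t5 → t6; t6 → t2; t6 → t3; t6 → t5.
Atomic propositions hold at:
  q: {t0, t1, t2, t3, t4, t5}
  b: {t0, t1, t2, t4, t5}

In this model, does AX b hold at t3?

Sat(AX b) = {s : every successor in {t0, t1, t2, t4, t5}} = {t0, t1, t3}
t3 ∈ Sat(AX b) = {t0, t1, t3}, so the formula holds at t3.

Yes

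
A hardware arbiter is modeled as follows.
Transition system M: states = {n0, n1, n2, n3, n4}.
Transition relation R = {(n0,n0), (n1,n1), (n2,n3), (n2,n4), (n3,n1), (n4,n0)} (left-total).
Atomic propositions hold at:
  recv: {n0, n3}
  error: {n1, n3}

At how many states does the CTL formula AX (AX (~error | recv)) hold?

Sat(~error) = {n0, n2, n4}
Sat(~error | recv) = {n0, n2, n3, n4}
Sat(AX (~error | recv)) = {s : every successor in {n0, n2, n3, n4}} = {n0, n2, n4}
Sat(AX (AX (~error | recv))) = {s : every successor in {n0, n2, n4}} = {n0, n4}
|Sat(AX (AX (~error | recv)))| = |{n0, n4}| = 2.

2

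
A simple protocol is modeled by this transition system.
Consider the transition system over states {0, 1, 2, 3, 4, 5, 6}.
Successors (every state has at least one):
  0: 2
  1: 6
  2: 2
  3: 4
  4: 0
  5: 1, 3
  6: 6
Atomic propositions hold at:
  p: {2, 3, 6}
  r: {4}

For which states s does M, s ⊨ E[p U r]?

E[p U r]: least fixpoint, start Z0 = Sat(r) = {4}, add states in Sat(p) with some successor in Z. Z1 = {3, 4}; fixed.
Sat(E[p U r]) = {3, 4}

{3, 4}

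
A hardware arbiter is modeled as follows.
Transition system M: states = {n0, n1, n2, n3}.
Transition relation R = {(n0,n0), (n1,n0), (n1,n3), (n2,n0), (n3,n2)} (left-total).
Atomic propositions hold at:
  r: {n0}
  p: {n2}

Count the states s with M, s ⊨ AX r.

Sat(AX r) = {s : every successor in {n0}} = {n0, n2}
|Sat(AX r)| = |{n0, n2}| = 2.

2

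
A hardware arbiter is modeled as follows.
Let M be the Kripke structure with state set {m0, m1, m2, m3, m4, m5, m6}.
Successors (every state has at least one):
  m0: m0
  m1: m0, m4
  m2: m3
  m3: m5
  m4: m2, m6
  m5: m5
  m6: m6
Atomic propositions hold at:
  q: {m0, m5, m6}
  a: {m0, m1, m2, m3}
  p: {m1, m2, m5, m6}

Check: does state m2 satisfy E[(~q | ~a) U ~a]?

Sat(~q) = {m1, m2, m3, m4}
Sat(~a) = {m4, m5, m6}
Sat(~q | ~a) = {m1, m2, m3, m4, m5, m6}
E[(~q | ~a) U ~a]: least fixpoint, start Z0 = Sat(~a) = {m4, m5, m6}, add states in Sat(~q | ~a) with some successor in Z. Z1 = {m1, m3, m4, m5, m6}; Z2 = {m1, m2, m3, m4, m5, m6}; fixed.
Sat(E[(~q | ~a) U ~a]) = {m1, m2, m3, m4, m5, m6}
m2 ∈ Sat(E[(~q | ~a) U ~a]) = {m1, m2, m3, m4, m5, m6}, so the formula holds at m2.

Yes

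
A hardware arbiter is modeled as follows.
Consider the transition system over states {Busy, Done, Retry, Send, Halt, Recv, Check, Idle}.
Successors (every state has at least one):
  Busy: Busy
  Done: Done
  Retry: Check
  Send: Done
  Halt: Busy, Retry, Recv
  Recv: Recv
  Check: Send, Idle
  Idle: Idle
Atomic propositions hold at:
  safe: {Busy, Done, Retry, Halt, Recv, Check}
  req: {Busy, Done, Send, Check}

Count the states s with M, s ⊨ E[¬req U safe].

6

Sat(¬req) = {Retry, Halt, Recv, Idle}
E[¬req U safe]: least fixpoint, start Z0 = Sat(safe) = {Busy, Done, Retry, Halt, Recv, Check}, add states in Sat(¬req) with some successor in Z. Already a fixed point.
Sat(E[¬req U safe]) = {Busy, Done, Retry, Halt, Recv, Check}
|Sat(E[¬req U safe])| = |{Busy, Done, Retry, Halt, Recv, Check}| = 6.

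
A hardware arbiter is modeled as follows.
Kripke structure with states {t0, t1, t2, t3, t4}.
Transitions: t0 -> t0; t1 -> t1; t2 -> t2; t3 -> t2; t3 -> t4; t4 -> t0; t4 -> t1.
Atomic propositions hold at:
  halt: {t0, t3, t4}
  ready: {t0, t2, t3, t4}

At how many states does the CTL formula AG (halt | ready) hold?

2

Sat(halt | ready) = {t0, t2, t3, t4}
AG (halt | ready): greatest fixpoint, start Z0 = {t0, t2, t3, t4}, keep only states in Sat with every successor in Z. Z1 = {t0, t2, t3}; Z2 = {t0, t2}; fixed.
Sat(AG (halt | ready)) = {t0, t2}
|Sat(AG (halt | ready))| = |{t0, t2}| = 2.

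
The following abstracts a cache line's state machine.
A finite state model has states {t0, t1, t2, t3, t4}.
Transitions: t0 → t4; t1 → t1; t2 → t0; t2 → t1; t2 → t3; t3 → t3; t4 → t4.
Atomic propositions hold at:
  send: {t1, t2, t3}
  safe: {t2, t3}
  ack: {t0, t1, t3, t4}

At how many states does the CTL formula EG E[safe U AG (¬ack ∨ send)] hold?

Sat(¬ack) = {t2}
Sat(¬ack ∨ send) = {t1, t2, t3}
AG (¬ack ∨ send): greatest fixpoint, start Z0 = {t1, t2, t3}, keep only states in Sat with every successor in Z. Z1 = {t1, t3}; fixed.
Sat(AG (¬ack ∨ send)) = {t1, t3}
E[safe U AG (¬ack ∨ send)]: least fixpoint, start Z0 = Sat(AG (¬ack ∨ send)) = {t1, t3}, add states in Sat(safe) with some successor in Z. Z1 = {t1, t2, t3}; fixed.
Sat(E[safe U AG (¬ack ∨ send)]) = {t1, t2, t3}
EG E[safe U AG (¬ack ∨ send)]: greatest fixpoint, start Z0 = {t1, t2, t3}, keep only states in Sat with some successor in Z. Already a fixed point.
Sat(EG E[safe U AG (¬ack ∨ send)]) = {t1, t2, t3}
|Sat(EG E[safe U AG (¬ack ∨ send)])| = |{t1, t2, t3}| = 3.

3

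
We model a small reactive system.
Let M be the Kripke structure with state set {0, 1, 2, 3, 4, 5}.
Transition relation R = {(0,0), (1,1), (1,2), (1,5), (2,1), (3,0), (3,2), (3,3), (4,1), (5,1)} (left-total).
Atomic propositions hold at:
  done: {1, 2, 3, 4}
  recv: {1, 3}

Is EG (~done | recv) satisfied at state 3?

Sat(~done) = {0, 5}
Sat(~done | recv) = {0, 1, 3, 5}
EG (~done | recv): greatest fixpoint, start Z0 = {0, 1, 3, 5}, keep only states in Sat with some successor in Z. Already a fixed point.
Sat(EG (~done | recv)) = {0, 1, 3, 5}
3 ∈ Sat(EG (~done | recv)) = {0, 1, 3, 5}, so the formula holds at 3.

Yes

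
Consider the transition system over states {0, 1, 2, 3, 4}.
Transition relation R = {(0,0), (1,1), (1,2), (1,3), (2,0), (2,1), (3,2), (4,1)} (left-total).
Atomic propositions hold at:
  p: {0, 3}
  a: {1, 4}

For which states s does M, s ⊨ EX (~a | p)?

{0, 1, 2, 3}

Sat(~a) = {0, 2, 3}
Sat(~a | p) = {0, 2, 3}
Sat(EX (~a | p)) = {s : some successor in {0, 2, 3}} = {0, 1, 2, 3}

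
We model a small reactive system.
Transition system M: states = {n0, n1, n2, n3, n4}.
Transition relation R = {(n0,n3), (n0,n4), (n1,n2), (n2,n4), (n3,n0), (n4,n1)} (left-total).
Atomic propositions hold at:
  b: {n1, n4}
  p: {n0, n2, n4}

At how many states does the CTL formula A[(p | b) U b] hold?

Sat(p | b) = {n0, n1, n2, n4}
A[(p | b) U b]: least fixpoint, start Z0 = Sat(b) = {n1, n4}, add states in Sat(p | b) with every successor in Z. Z1 = {n1, n2, n4}; fixed.
Sat(A[(p | b) U b]) = {n1, n2, n4}
|Sat(A[(p | b) U b])| = |{n1, n2, n4}| = 3.

3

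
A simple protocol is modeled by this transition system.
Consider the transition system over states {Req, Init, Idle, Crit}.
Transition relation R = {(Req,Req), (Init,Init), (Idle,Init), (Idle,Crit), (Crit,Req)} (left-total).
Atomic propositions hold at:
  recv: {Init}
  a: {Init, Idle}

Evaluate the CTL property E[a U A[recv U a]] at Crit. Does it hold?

A[recv U a]: least fixpoint, start Z0 = Sat(a) = {Init, Idle}, add states in Sat(recv) with every successor in Z. Already a fixed point.
Sat(A[recv U a]) = {Init, Idle}
E[a U A[recv U a]]: least fixpoint, start Z0 = Sat(A[recv U a]) = {Init, Idle}, add states in Sat(a) with some successor in Z. Already a fixed point.
Sat(E[a U A[recv U a]]) = {Init, Idle}
Crit ∉ Sat(E[a U A[recv U a]]) = {Init, Idle}, so the formula does not hold at Crit.

No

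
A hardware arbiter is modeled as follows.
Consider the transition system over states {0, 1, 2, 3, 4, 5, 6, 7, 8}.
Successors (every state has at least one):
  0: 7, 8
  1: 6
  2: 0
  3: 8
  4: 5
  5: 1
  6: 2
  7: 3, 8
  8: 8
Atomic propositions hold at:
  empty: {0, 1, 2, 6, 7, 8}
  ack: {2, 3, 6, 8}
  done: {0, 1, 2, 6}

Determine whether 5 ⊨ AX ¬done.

No

Sat(¬done) = {3, 4, 5, 7, 8}
Sat(AX ¬done) = {s : every successor in {3, 4, 5, 7, 8}} = {0, 3, 4, 7, 8}
5 ∉ Sat(AX ¬done) = {0, 3, 4, 7, 8}, so the formula does not hold at 5.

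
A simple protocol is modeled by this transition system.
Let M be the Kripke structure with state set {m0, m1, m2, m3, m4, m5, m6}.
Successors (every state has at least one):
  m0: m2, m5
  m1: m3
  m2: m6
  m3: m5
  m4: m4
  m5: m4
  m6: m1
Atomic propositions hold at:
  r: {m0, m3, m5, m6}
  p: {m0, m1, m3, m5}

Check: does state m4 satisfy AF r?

No

AF r: least fixpoint, start Z0 = {m0, m3, m5, m6}, add states with every successor in Z. Z1 = {m0, m1, m2, m3, m5, m6}; fixed.
Sat(AF r) = {m0, m1, m2, m3, m5, m6}
m4 ∉ Sat(AF r) = {m0, m1, m2, m3, m5, m6}, so the formula does not hold at m4.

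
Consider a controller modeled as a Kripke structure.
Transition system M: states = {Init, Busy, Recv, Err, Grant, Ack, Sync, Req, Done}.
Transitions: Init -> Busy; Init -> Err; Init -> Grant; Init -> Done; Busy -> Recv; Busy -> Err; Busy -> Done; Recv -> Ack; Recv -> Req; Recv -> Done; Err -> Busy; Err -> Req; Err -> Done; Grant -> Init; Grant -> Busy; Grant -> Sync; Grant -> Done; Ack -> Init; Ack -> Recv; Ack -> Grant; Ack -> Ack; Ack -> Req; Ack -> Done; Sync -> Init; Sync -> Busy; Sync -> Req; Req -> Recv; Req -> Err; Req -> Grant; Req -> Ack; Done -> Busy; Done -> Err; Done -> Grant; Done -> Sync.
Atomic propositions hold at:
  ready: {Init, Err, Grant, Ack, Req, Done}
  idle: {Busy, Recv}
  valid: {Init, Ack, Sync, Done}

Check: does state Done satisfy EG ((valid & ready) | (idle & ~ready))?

Yes

Sat(valid & ready) = {Init, Ack, Done}
Sat(~ready) = {Busy, Recv, Sync}
Sat(idle & ~ready) = {Busy, Recv}
Sat((valid & ready) | (idle & ~ready)) = {Init, Busy, Recv, Ack, Done}
EG ((valid & ready) | (idle & ~ready)): greatest fixpoint, start Z0 = {Init, Busy, Recv, Ack, Done}, keep only states in Sat with some successor in Z. Already a fixed point.
Sat(EG ((valid & ready) | (idle & ~ready))) = {Init, Busy, Recv, Ack, Done}
Done ∈ Sat(EG ((valid & ready) | (idle & ~ready))) = {Init, Busy, Recv, Ack, Done}, so the formula holds at Done.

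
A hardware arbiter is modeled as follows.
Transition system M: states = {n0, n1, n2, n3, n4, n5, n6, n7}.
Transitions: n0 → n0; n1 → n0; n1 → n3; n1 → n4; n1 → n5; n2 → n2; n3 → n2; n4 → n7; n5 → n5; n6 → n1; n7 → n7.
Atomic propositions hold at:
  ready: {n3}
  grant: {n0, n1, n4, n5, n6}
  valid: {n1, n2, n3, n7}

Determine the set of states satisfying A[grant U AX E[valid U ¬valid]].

{n0, n5, n6}

Sat(¬valid) = {n0, n4, n5, n6}
E[valid U ¬valid]: least fixpoint, start Z0 = Sat(¬valid) = {n0, n4, n5, n6}, add states in Sat(valid) with some successor in Z. Z1 = {n0, n1, n4, n5, n6}; fixed.
Sat(E[valid U ¬valid]) = {n0, n1, n4, n5, n6}
Sat(AX E[valid U ¬valid]) = {s : every successor in {n0, n1, n4, n5, n6}} = {n0, n5, n6}
A[grant U AX E[valid U ¬valid]]: least fixpoint, start Z0 = Sat(AX E[valid U ¬valid]) = {n0, n5, n6}, add states in Sat(grant) with every successor in Z. Already a fixed point.
Sat(A[grant U AX E[valid U ¬valid]]) = {n0, n5, n6}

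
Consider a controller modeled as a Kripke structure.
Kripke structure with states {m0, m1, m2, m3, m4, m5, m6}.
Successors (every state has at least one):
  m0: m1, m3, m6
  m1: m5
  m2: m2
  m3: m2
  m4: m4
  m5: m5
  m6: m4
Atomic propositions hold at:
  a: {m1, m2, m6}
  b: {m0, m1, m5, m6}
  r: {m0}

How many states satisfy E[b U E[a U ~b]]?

Sat(~b) = {m2, m3, m4}
E[a U ~b]: least fixpoint, start Z0 = Sat(~b) = {m2, m3, m4}, add states in Sat(a) with some successor in Z. Z1 = {m2, m3, m4, m6}; fixed.
Sat(E[a U ~b]) = {m2, m3, m4, m6}
E[b U E[a U ~b]]: least fixpoint, start Z0 = Sat(E[a U ~b]) = {m2, m3, m4, m6}, add states in Sat(b) with some successor in Z. Z1 = {m0, m2, m3, m4, m6}; fixed.
Sat(E[b U E[a U ~b]]) = {m0, m2, m3, m4, m6}
|Sat(E[b U E[a U ~b]])| = |{m0, m2, m3, m4, m6}| = 5.

5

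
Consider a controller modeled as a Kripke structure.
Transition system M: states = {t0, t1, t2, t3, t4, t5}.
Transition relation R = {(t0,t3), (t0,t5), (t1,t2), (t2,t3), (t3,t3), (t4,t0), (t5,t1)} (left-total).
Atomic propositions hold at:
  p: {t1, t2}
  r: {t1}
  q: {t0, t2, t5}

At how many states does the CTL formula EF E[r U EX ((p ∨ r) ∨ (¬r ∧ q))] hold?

4

Sat(p ∨ r) = {t1, t2}
Sat(¬r) = {t0, t2, t3, t4, t5}
Sat(¬r ∧ q) = {t0, t2, t5}
Sat((p ∨ r) ∨ (¬r ∧ q)) = {t0, t1, t2, t5}
Sat(EX ((p ∨ r) ∨ (¬r ∧ q))) = {s : some successor in {t0, t1, t2, t5}} = {t0, t1, t4, t5}
E[r U EX ((p ∨ r) ∨ (¬r ∧ q))]: least fixpoint, start Z0 = Sat(EX ((p ∨ r) ∨ (¬r ∧ q))) = {t0, t1, t4, t5}, add states in Sat(r) with some successor in Z. Already a fixed point.
Sat(E[r U EX ((p ∨ r) ∨ (¬r ∧ q))]) = {t0, t1, t4, t5}
EF E[r U EX ((p ∨ r) ∨ (¬r ∧ q))]: least fixpoint, start Z0 = {t0, t1, t4, t5}, add states with some successor in Z. Already a fixed point.
Sat(EF E[r U EX ((p ∨ r) ∨ (¬r ∧ q))]) = {t0, t1, t4, t5}
|Sat(EF E[r U EX ((p ∨ r) ∨ (¬r ∧ q))])| = |{t0, t1, t4, t5}| = 4.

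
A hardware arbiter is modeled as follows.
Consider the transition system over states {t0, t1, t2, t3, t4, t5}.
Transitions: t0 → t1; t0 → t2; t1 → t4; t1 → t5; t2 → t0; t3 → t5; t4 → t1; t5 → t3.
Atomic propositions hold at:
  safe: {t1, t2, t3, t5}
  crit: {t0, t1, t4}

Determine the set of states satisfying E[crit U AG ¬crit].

Sat(¬crit) = {t2, t3, t5}
AG ¬crit: greatest fixpoint, start Z0 = {t2, t3, t5}, keep only states in Sat with every successor in Z. Z1 = {t3, t5}; fixed.
Sat(AG ¬crit) = {t3, t5}
E[crit U AG ¬crit]: least fixpoint, start Z0 = Sat(AG ¬crit) = {t3, t5}, add states in Sat(crit) with some successor in Z. Z1 = {t1, t3, t5}; Z2 = {t0, t1, t3, t4, t5}; fixed.
Sat(E[crit U AG ¬crit]) = {t0, t1, t3, t4, t5}

{t0, t1, t3, t4, t5}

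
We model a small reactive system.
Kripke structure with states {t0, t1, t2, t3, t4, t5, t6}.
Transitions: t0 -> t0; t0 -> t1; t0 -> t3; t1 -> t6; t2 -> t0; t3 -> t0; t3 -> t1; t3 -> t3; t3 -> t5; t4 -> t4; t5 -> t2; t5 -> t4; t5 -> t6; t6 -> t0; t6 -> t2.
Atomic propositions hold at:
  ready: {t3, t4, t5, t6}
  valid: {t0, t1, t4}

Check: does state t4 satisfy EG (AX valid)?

Sat(AX valid) = {s : every successor in {t0, t1, t4}} = {t2, t4}
EG (AX valid): greatest fixpoint, start Z0 = {t2, t4}, keep only states in Sat with some successor in Z. Z1 = {t4}; fixed.
Sat(EG (AX valid)) = {t4}
t4 ∈ Sat(EG (AX valid)) = {t4}, so the formula holds at t4.

Yes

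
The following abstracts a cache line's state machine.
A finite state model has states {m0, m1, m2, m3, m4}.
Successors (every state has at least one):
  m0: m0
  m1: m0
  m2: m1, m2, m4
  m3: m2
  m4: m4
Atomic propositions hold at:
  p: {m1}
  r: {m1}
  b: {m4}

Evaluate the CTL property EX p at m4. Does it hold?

Sat(EX p) = {s : some successor in {m1}} = {m2}
m4 ∉ Sat(EX p) = {m2}, so the formula does not hold at m4.

No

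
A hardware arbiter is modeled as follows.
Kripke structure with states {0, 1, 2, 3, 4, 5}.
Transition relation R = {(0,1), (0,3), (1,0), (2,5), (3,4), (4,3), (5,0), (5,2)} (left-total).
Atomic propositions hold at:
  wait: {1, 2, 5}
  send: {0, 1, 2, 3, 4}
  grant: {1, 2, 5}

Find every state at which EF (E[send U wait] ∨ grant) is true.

E[send U wait]: least fixpoint, start Z0 = Sat(wait) = {1, 2, 5}, add states in Sat(send) with some successor in Z. Z1 = {0, 1, 2, 5}; fixed.
Sat(E[send U wait]) = {0, 1, 2, 5}
Sat(E[send U wait] ∨ grant) = {0, 1, 2, 5}
EF (E[send U wait] ∨ grant): least fixpoint, start Z0 = {0, 1, 2, 5}, add states with some successor in Z. Already a fixed point.
Sat(EF (E[send U wait] ∨ grant)) = {0, 1, 2, 5}

{0, 1, 2, 5}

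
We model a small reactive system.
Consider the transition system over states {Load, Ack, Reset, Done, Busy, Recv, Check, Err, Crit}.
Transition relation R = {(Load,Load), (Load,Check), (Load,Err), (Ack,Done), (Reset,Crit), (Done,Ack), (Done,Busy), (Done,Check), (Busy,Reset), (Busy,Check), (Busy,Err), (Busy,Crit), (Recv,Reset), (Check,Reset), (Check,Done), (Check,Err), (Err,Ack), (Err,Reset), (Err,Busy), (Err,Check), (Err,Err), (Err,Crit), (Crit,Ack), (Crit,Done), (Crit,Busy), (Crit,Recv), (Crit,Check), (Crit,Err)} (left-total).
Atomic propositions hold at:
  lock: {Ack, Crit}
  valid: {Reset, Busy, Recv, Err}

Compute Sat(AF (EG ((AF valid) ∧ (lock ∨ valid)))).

{Busy, Err}

AF valid: least fixpoint, start Z0 = {Reset, Busy, Recv, Err}, add states with every successor in Z. Already a fixed point.
Sat(AF valid) = {Reset, Busy, Recv, Err}
Sat(lock ∨ valid) = {Ack, Reset, Busy, Recv, Err, Crit}
Sat((AF valid) ∧ (lock ∨ valid)) = {Reset, Busy, Recv, Err}
EG ((AF valid) ∧ (lock ∨ valid)): greatest fixpoint, start Z0 = {Reset, Busy, Recv, Err}, keep only states in Sat with some successor in Z. Z1 = {Busy, Recv, Err}; Z2 = {Busy, Err}; fixed.
Sat(EG ((AF valid) ∧ (lock ∨ valid))) = {Busy, Err}
AF (EG ((AF valid) ∧ (lock ∨ valid))): least fixpoint, start Z0 = {Busy, Err}, add states with every successor in Z. Already a fixed point.
Sat(AF (EG ((AF valid) ∧ (lock ∨ valid)))) = {Busy, Err}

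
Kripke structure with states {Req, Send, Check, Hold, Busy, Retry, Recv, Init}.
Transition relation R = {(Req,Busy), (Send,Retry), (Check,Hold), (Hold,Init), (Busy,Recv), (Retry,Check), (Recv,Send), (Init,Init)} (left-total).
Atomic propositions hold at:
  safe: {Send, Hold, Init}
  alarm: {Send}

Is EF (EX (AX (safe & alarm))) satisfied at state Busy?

Sat(safe & alarm) = {Send}
Sat(AX (safe & alarm)) = {s : every successor in {Send}} = {Recv}
Sat(EX (AX (safe & alarm))) = {s : some successor in {Recv}} = {Busy}
EF (EX (AX (safe & alarm))): least fixpoint, start Z0 = {Busy}, add states with some successor in Z. Z1 = {Req, Busy}; fixed.
Sat(EF (EX (AX (safe & alarm)))) = {Req, Busy}
Busy ∈ Sat(EF (EX (AX (safe & alarm)))) = {Req, Busy}, so the formula holds at Busy.

Yes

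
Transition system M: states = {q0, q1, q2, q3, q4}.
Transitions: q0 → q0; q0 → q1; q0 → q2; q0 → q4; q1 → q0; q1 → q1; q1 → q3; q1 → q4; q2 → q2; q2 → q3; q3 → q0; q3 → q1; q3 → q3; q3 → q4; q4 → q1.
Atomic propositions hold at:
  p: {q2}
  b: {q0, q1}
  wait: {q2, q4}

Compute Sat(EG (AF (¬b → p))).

Sat(¬b) = {q2, q3, q4}
Sat(¬b → p) = {q0, q1, q2}
AF (¬b → p): least fixpoint, start Z0 = {q0, q1, q2}, add states with every successor in Z. Z1 = {q0, q1, q2, q4}; fixed.
Sat(AF (¬b → p)) = {q0, q1, q2, q4}
EG (AF (¬b → p)): greatest fixpoint, start Z0 = {q0, q1, q2, q4}, keep only states in Sat with some successor in Z. Already a fixed point.
Sat(EG (AF (¬b → p))) = {q0, q1, q2, q4}

{q0, q1, q2, q4}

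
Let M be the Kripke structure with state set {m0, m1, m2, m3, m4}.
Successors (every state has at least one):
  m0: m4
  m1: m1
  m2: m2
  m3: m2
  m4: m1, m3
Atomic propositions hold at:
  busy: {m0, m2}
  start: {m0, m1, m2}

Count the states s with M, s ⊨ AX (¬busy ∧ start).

Sat(¬busy) = {m1, m3, m4}
Sat(¬busy ∧ start) = {m1}
Sat(AX (¬busy ∧ start)) = {s : every successor in {m1}} = {m1}
|Sat(AX (¬busy ∧ start))| = |{m1}| = 1.

1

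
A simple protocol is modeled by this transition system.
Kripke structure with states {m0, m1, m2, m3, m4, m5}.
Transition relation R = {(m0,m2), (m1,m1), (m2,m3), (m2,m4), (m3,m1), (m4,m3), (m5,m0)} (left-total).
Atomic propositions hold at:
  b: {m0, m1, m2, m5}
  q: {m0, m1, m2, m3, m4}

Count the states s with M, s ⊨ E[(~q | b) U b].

Sat(~q) = {m5}
Sat(~q | b) = {m0, m1, m2, m5}
E[(~q | b) U b]: least fixpoint, start Z0 = Sat(b) = {m0, m1, m2, m5}, add states in Sat(~q | b) with some successor in Z. Already a fixed point.
Sat(E[(~q | b) U b]) = {m0, m1, m2, m5}
|Sat(E[(~q | b) U b])| = |{m0, m1, m2, m5}| = 4.

4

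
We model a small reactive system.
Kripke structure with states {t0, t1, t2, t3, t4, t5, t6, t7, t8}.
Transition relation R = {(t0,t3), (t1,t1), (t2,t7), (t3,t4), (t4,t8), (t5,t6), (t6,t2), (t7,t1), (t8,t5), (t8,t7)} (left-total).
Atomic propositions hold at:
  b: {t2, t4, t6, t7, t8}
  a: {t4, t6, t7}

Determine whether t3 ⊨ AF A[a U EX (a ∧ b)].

Sat(a ∧ b) = {t4, t6, t7}
Sat(EX (a ∧ b)) = {s : some successor in {t4, t6, t7}} = {t2, t3, t5, t8}
A[a U EX (a ∧ b)]: least fixpoint, start Z0 = Sat(EX (a ∧ b)) = {t2, t3, t5, t8}, add states in Sat(a) with every successor in Z. Z1 = {t2, t3, t4, t5, t6, t8}; fixed.
Sat(A[a U EX (a ∧ b)]) = {t2, t3, t4, t5, t6, t8}
AF A[a U EX (a ∧ b)]: least fixpoint, start Z0 = {t2, t3, t4, t5, t6, t8}, add states with every successor in Z. Z1 = {t0, t2, t3, t4, t5, t6, t8}; fixed.
Sat(AF A[a U EX (a ∧ b)]) = {t0, t2, t3, t4, t5, t6, t8}
t3 ∈ Sat(AF A[a U EX (a ∧ b)]) = {t0, t2, t3, t4, t5, t6, t8}, so the formula holds at t3.

Yes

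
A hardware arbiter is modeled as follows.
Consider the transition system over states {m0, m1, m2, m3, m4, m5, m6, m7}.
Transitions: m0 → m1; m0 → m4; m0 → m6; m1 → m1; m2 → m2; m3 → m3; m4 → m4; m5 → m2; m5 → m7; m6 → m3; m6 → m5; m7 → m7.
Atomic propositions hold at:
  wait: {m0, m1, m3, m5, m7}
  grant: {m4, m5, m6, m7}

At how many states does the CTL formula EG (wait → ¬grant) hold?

Sat(¬grant) = {m0, m1, m2, m3}
Sat(wait → ¬grant) = {m0, m1, m2, m3, m4, m6}
EG (wait → ¬grant): greatest fixpoint, start Z0 = {m0, m1, m2, m3, m4, m6}, keep only states in Sat with some successor in Z. Already a fixed point.
Sat(EG (wait → ¬grant)) = {m0, m1, m2, m3, m4, m6}
|Sat(EG (wait → ¬grant))| = |{m0, m1, m2, m3, m4, m6}| = 6.

6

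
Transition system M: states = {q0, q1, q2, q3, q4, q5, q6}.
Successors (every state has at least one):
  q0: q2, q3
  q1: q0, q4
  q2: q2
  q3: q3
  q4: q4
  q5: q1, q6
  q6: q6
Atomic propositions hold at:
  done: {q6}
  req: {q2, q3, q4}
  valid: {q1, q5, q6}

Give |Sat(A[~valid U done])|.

1

Sat(~valid) = {q0, q2, q3, q4}
A[~valid U done]: least fixpoint, start Z0 = Sat(done) = {q6}, add states in Sat(~valid) with every successor in Z. Already a fixed point.
Sat(A[~valid U done]) = {q6}
|Sat(A[~valid U done])| = |{q6}| = 1.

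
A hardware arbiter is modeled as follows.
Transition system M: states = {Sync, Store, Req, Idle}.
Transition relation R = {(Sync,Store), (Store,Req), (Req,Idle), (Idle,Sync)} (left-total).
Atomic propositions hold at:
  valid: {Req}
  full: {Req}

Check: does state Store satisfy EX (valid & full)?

Sat(valid & full) = {Req}
Sat(EX (valid & full)) = {s : some successor in {Req}} = {Store}
Store ∈ Sat(EX (valid & full)) = {Store}, so the formula holds at Store.

Yes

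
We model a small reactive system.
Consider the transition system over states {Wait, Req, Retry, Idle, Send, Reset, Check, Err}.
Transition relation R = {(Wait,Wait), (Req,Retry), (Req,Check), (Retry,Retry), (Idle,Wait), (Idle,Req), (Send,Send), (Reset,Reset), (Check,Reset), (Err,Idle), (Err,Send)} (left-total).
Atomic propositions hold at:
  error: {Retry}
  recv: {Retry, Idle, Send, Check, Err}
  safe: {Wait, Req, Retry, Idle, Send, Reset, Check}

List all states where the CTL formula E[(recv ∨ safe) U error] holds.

Sat(recv ∨ safe) = {Wait, Req, Retry, Idle, Send, Reset, Check, Err}
E[(recv ∨ safe) U error]: least fixpoint, start Z0 = Sat(error) = {Retry}, add states in Sat(recv ∨ safe) with some successor in Z. Z1 = {Req, Retry}; Z2 = {Req, Retry, Idle}; Z3 = {Req, Retry, Idle, Err}; fixed.
Sat(E[(recv ∨ safe) U error]) = {Req, Retry, Idle, Err}

{Req, Retry, Idle, Err}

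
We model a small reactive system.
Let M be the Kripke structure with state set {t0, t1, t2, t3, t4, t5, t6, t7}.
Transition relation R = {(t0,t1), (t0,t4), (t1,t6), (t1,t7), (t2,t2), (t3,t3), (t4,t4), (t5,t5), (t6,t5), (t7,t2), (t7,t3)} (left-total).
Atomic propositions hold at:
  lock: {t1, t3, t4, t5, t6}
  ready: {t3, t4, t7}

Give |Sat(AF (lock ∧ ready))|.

Sat(lock ∧ ready) = {t3, t4}
AF (lock ∧ ready): least fixpoint, start Z0 = {t3, t4}, add states with every successor in Z. Already a fixed point.
Sat(AF (lock ∧ ready)) = {t3, t4}
|Sat(AF (lock ∧ ready))| = |{t3, t4}| = 2.

2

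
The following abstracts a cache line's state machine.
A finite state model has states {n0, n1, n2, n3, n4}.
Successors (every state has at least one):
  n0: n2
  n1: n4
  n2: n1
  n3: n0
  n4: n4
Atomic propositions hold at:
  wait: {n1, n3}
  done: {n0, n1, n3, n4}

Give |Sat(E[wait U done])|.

4

E[wait U done]: least fixpoint, start Z0 = Sat(done) = {n0, n1, n3, n4}, add states in Sat(wait) with some successor in Z. Already a fixed point.
Sat(E[wait U done]) = {n0, n1, n3, n4}
|Sat(E[wait U done])| = |{n0, n1, n3, n4}| = 4.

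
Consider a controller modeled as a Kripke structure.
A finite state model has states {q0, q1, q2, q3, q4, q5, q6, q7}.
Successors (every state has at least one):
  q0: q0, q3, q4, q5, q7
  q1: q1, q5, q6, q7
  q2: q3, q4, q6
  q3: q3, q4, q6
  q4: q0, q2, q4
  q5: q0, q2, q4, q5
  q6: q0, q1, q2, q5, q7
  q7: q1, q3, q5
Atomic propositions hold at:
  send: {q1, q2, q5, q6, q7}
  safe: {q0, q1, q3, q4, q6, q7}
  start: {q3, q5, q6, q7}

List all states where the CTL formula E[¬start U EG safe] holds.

Sat(¬start) = {q0, q1, q2, q4}
EG safe: greatest fixpoint, start Z0 = {q0, q1, q3, q4, q6, q7}, keep only states in Sat with some successor in Z. Already a fixed point.
Sat(EG safe) = {q0, q1, q3, q4, q6, q7}
E[¬start U EG safe]: least fixpoint, start Z0 = Sat(EG safe) = {q0, q1, q3, q4, q6, q7}, add states in Sat(¬start) with some successor in Z. Z1 = {q0, q1, q2, q3, q4, q6, q7}; fixed.
Sat(E[¬start U EG safe]) = {q0, q1, q2, q3, q4, q6, q7}

{q0, q1, q2, q3, q4, q6, q7}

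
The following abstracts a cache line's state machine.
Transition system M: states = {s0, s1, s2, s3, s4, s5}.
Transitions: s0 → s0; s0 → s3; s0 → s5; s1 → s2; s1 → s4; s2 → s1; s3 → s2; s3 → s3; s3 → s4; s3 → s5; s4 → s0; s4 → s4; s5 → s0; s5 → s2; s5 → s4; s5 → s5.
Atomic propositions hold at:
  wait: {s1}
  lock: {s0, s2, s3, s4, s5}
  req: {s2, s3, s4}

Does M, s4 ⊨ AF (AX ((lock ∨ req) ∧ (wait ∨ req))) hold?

No

Sat(lock ∨ req) = {s0, s2, s3, s4, s5}
Sat(wait ∨ req) = {s1, s2, s3, s4}
Sat((lock ∨ req) ∧ (wait ∨ req)) = {s2, s3, s4}
Sat(AX ((lock ∨ req) ∧ (wait ∨ req))) = {s : every successor in {s2, s3, s4}} = {s1}
AF (AX ((lock ∨ req) ∧ (wait ∨ req))): least fixpoint, start Z0 = {s1}, add states with every successor in Z. Z1 = {s1, s2}; fixed.
Sat(AF (AX ((lock ∨ req) ∧ (wait ∨ req)))) = {s1, s2}
s4 ∉ Sat(AF (AX ((lock ∨ req) ∧ (wait ∨ req)))) = {s1, s2}, so the formula does not hold at s4.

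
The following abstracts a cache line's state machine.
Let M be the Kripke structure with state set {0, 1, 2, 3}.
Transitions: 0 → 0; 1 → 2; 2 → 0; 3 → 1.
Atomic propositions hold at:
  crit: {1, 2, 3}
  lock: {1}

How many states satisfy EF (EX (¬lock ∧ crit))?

2

Sat(¬lock) = {0, 2, 3}
Sat(¬lock ∧ crit) = {2, 3}
Sat(EX (¬lock ∧ crit)) = {s : some successor in {2, 3}} = {1}
EF (EX (¬lock ∧ crit)): least fixpoint, start Z0 = {1}, add states with some successor in Z. Z1 = {1, 3}; fixed.
Sat(EF (EX (¬lock ∧ crit))) = {1, 3}
|Sat(EF (EX (¬lock ∧ crit)))| = |{1, 3}| = 2.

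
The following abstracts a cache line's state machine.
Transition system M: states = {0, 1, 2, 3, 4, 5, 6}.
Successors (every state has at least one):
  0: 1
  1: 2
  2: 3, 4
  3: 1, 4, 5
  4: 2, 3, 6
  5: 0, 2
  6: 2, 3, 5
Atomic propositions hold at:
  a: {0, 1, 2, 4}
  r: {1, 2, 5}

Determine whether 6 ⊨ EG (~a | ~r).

Sat(~a) = {3, 5, 6}
Sat(~r) = {0, 3, 4, 6}
Sat(~a | ~r) = {0, 3, 4, 5, 6}
EG (~a | ~r): greatest fixpoint, start Z0 = {0, 3, 4, 5, 6}, keep only states in Sat with some successor in Z. Z1 = {3, 4, 5, 6}; Z2 = {3, 4, 6}; fixed.
Sat(EG (~a | ~r)) = {3, 4, 6}
6 ∈ Sat(EG (~a | ~r)) = {3, 4, 6}, so the formula holds at 6.

Yes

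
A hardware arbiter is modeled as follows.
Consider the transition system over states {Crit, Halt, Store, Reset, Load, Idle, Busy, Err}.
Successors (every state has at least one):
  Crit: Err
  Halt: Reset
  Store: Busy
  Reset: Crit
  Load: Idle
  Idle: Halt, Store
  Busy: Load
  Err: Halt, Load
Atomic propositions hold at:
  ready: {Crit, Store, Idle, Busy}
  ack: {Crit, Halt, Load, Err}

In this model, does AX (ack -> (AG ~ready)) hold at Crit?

No

Sat(~ready) = {Halt, Reset, Load, Err}
AG ~ready: greatest fixpoint, start Z0 = {Halt, Reset, Load, Err}, keep only states in Sat with every successor in Z. Z1 = {Halt, Err}; Z2 = ∅; fixed.
Sat(AG ~ready) = ∅
Sat(ack -> (AG ~ready)) = {Store, Reset, Idle, Busy}
Sat(AX (ack -> (AG ~ready))) = {s : every successor in {Store, Reset, Idle, Busy}} = {Halt, Store, Load}
Crit ∉ Sat(AX (ack -> (AG ~ready))) = {Halt, Store, Load}, so the formula does not hold at Crit.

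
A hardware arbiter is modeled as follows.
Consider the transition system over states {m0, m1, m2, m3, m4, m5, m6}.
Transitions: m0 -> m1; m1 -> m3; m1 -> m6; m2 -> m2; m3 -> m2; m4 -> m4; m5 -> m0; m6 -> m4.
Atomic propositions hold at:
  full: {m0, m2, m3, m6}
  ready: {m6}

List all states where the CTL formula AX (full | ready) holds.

Sat(full | ready) = {m0, m2, m3, m6}
Sat(AX (full | ready)) = {s : every successor in {m0, m2, m3, m6}} = {m1, m2, m3, m5}

{m1, m2, m3, m5}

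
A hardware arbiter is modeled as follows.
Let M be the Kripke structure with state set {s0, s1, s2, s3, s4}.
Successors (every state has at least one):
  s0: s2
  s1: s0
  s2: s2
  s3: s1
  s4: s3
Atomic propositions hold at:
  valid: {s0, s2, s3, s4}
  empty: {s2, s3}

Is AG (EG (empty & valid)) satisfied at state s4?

Sat(empty & valid) = {s2, s3}
EG (empty & valid): greatest fixpoint, start Z0 = {s2, s3}, keep only states in Sat with some successor in Z. Z1 = {s2}; fixed.
Sat(EG (empty & valid)) = {s2}
AG (EG (empty & valid)): greatest fixpoint, start Z0 = {s2}, keep only states in Sat with every successor in Z. Already a fixed point.
Sat(AG (EG (empty & valid))) = {s2}
s4 ∉ Sat(AG (EG (empty & valid))) = {s2}, so the formula does not hold at s4.

No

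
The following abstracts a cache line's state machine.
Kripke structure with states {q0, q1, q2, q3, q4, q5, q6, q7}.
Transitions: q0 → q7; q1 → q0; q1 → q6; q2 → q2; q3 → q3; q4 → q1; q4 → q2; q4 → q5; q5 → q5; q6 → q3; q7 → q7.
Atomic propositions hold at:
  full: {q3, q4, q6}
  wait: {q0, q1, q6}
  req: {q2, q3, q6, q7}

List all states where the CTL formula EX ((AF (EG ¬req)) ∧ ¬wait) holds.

{q4, q5}

Sat(¬req) = {q0, q1, q4, q5}
EG ¬req: greatest fixpoint, start Z0 = {q0, q1, q4, q5}, keep only states in Sat with some successor in Z. Z1 = {q1, q4, q5}; Z2 = {q4, q5}; fixed.
Sat(EG ¬req) = {q4, q5}
AF (EG ¬req): least fixpoint, start Z0 = {q4, q5}, add states with every successor in Z. Already a fixed point.
Sat(AF (EG ¬req)) = {q4, q5}
Sat(¬wait) = {q2, q3, q4, q5, q7}
Sat((AF (EG ¬req)) ∧ ¬wait) = {q4, q5}
Sat(EX ((AF (EG ¬req)) ∧ ¬wait)) = {s : some successor in {q4, q5}} = {q4, q5}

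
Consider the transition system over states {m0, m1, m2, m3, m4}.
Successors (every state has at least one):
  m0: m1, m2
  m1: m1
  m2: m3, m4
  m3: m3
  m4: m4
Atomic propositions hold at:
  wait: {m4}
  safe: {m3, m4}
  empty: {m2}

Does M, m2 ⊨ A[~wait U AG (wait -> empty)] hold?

Sat(~wait) = {m0, m1, m2, m3}
Sat(wait -> empty) = {m0, m1, m2, m3}
AG (wait -> empty): greatest fixpoint, start Z0 = {m0, m1, m2, m3}, keep only states in Sat with every successor in Z. Z1 = {m0, m1, m3}; Z2 = {m1, m3}; fixed.
Sat(AG (wait -> empty)) = {m1, m3}
A[~wait U AG (wait -> empty)]: least fixpoint, start Z0 = Sat(AG (wait -> empty)) = {m1, m3}, add states in Sat(~wait) with every successor in Z. Already a fixed point.
Sat(A[~wait U AG (wait -> empty)]) = {m1, m3}
m2 ∉ Sat(A[~wait U AG (wait -> empty)]) = {m1, m3}, so the formula does not hold at m2.

No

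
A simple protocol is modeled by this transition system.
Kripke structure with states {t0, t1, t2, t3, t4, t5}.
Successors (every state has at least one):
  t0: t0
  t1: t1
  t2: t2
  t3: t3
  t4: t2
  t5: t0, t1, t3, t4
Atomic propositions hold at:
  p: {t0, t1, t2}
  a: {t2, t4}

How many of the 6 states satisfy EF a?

3

EF a: least fixpoint, start Z0 = {t2, t4}, add states with some successor in Z. Z1 = {t2, t4, t5}; fixed.
Sat(EF a) = {t2, t4, t5}
|Sat(EF a)| = |{t2, t4, t5}| = 3.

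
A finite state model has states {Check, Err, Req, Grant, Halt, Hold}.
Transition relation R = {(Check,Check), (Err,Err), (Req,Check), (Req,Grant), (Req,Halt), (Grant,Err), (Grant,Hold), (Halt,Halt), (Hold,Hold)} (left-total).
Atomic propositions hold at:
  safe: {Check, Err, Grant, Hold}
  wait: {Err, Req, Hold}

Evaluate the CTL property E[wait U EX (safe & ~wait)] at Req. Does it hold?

Yes

Sat(~wait) = {Check, Grant, Halt}
Sat(safe & ~wait) = {Check, Grant}
Sat(EX (safe & ~wait)) = {s : some successor in {Check, Grant}} = {Check, Req}
E[wait U EX (safe & ~wait)]: least fixpoint, start Z0 = Sat(EX (safe & ~wait)) = {Check, Req}, add states in Sat(wait) with some successor in Z. Already a fixed point.
Sat(E[wait U EX (safe & ~wait)]) = {Check, Req}
Req ∈ Sat(E[wait U EX (safe & ~wait)]) = {Check, Req}, so the formula holds at Req.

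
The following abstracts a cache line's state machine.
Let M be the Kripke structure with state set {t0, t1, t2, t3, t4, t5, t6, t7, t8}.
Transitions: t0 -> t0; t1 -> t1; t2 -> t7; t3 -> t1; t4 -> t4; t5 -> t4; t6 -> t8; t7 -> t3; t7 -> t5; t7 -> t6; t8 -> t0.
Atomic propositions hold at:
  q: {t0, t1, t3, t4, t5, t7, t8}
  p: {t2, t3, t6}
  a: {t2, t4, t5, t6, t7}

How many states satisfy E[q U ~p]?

Sat(~p) = {t0, t1, t4, t5, t7, t8}
E[q U ~p]: least fixpoint, start Z0 = Sat(~p) = {t0, t1, t4, t5, t7, t8}, add states in Sat(q) with some successor in Z. Z1 = {t0, t1, t3, t4, t5, t7, t8}; fixed.
Sat(E[q U ~p]) = {t0, t1, t3, t4, t5, t7, t8}
|Sat(E[q U ~p])| = |{t0, t1, t3, t4, t5, t7, t8}| = 7.

7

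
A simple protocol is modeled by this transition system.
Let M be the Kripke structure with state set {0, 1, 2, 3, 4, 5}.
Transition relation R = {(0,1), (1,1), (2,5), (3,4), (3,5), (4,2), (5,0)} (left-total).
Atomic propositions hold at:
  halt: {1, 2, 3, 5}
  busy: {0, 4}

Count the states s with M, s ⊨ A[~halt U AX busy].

Sat(~halt) = {0, 4}
Sat(AX busy) = {s : every successor in {0, 4}} = {5}
A[~halt U AX busy]: least fixpoint, start Z0 = Sat(AX busy) = {5}, add states in Sat(~halt) with every successor in Z. Already a fixed point.
Sat(A[~halt U AX busy]) = {5}
|Sat(A[~halt U AX busy])| = |{5}| = 1.

1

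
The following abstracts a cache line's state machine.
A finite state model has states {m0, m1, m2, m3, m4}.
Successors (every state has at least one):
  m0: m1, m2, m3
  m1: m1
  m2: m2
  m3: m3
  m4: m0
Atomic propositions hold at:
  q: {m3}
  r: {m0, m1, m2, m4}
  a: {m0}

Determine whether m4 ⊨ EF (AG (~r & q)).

Yes

Sat(~r) = {m3}
Sat(~r & q) = {m3}
AG (~r & q): greatest fixpoint, start Z0 = {m3}, keep only states in Sat with every successor in Z. Already a fixed point.
Sat(AG (~r & q)) = {m3}
EF (AG (~r & q)): least fixpoint, start Z0 = {m3}, add states with some successor in Z. Z1 = {m0, m3}; Z2 = {m0, m3, m4}; fixed.
Sat(EF (AG (~r & q))) = {m0, m3, m4}
m4 ∈ Sat(EF (AG (~r & q))) = {m0, m3, m4}, so the formula holds at m4.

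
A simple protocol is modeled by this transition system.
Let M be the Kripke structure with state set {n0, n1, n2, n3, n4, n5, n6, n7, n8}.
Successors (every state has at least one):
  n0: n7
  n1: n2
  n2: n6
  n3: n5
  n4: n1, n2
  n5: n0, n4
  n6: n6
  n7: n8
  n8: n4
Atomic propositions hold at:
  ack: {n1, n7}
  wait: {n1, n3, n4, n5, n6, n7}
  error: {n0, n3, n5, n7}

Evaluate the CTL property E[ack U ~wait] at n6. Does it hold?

No

Sat(~wait) = {n0, n2, n8}
E[ack U ~wait]: least fixpoint, start Z0 = Sat(~wait) = {n0, n2, n8}, add states in Sat(ack) with some successor in Z. Z1 = {n0, n1, n2, n7, n8}; fixed.
Sat(E[ack U ~wait]) = {n0, n1, n2, n7, n8}
n6 ∉ Sat(E[ack U ~wait]) = {n0, n1, n2, n7, n8}, so the formula does not hold at n6.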